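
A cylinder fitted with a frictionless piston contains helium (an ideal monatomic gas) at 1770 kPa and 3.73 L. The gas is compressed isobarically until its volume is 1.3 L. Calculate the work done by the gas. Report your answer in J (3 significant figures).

Isobaric: W = P ΔV.
W = (1770 kPa)(1.3 − 3.73 L) = (1770)(-2.43) = -4301 J.

W ≈ -4300 J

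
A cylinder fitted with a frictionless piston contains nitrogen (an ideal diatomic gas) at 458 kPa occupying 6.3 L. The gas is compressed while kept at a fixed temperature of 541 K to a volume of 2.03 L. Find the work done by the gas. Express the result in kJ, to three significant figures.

Isothermal: W = nRT ln(V₂/V₁) = P₁V₁ ln(V₂/V₁).
P₁V₁ = (458 kPa)(6.3 L) = 2885 J.
W = 2885 × ln(2.03/6.3) = 2885 × -1.133
W_by_gas = -3268 J.

W ≈ -3.27 kJ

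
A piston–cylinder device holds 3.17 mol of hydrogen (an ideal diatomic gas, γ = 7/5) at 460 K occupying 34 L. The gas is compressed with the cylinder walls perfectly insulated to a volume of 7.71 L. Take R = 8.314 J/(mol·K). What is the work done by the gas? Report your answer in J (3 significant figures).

W ≈ -24600 J

Adiabatic: TV^(γ−1) = const with γ = 7/5.
T₂ = T₁ (V₁/V₂)^(γ−1) = 460 × (34/7.71)^0.4 = 460 × 1.81 = 832.8 K.
W_by = nCᵥ(T₁ − T₂) = (3.17)(20.79)(460 − 832.8) = -24562 J.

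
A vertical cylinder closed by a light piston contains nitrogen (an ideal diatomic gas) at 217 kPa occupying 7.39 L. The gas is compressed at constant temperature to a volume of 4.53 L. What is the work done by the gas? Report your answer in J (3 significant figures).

Isothermal: W = nRT ln(V₂/V₁) = P₁V₁ ln(V₂/V₁).
P₁V₁ = (217 kPa)(7.39 L) = 1604 J.
W = 1604 × ln(4.53/7.39) = 1604 × -0.4894
W_by_gas = -784.8 J.

W ≈ -785 J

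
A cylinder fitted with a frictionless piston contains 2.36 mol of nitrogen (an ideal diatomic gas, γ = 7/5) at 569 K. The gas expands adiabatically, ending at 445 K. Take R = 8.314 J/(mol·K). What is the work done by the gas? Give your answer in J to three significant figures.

Adiabatic ⇒ Q = 0, so W_by = −ΔU = nCᵥ(T₁ − T₂).
Cᵥ = 5R/2 = 20.79 J/(mol·K).
W = (2.36)(20.79)(569 − 445) = 6083 J.

W ≈ 6080 J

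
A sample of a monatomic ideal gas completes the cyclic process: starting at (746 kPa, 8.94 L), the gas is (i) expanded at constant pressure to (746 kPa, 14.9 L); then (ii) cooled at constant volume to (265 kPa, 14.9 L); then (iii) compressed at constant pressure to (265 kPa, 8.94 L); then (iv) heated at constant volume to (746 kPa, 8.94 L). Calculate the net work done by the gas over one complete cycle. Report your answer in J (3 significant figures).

W_net ≈ 2870 J

Constant-volume legs do no work.
W(i) = (746)(14.9 − 8.94) = 4446 J; W(iii) = (265)(8.94 − 14.9) = -1579 J.
W_net = 4446 − 1579 = 2867 J (the clockwise enclosed area).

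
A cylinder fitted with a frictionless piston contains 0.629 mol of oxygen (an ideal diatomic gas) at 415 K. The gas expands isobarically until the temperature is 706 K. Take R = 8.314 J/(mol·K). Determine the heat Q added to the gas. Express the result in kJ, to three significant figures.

Isobaric: W = nRΔT = (0.629)(8.314)(291) = 1522 J.
ΔU = nCᵥΔT with Cᵥ = 5R/2: ΔU = (0.629)(20.79)(291) = 3804 J.
Q = ΔU + W = 3804 + 1522 = 5326 J.

Q ≈ 5.33 kJ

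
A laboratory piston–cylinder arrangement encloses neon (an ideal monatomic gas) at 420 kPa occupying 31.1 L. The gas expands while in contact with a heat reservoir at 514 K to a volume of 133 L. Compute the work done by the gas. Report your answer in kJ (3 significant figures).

Isothermal: W = nRT ln(V₂/V₁) = P₁V₁ ln(V₂/V₁).
P₁V₁ = (420 kPa)(31.1 L) = 13062 J.
W = 13062 × ln(133/31.1) = 13062 × 1.453
W_by_gas = 18981 J.

W ≈ 19.0 kJ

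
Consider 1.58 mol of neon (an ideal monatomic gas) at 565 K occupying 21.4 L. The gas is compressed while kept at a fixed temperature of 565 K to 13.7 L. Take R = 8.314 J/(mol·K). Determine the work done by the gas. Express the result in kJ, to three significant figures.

Isothermal: W = nRT ln(V₂/V₁).
W = (1.58)(8.314)(565) × ln(13.7/21.4)
  = 7422 × -0.446
W_by_gas = -3310 J.

W ≈ -3.31 kJ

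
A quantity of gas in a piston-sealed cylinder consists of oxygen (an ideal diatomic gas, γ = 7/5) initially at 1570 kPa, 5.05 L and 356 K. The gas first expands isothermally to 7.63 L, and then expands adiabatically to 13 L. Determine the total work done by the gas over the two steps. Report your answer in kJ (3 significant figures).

W_total ≈ 7.08 kJ

Step 1 (isothermal): W = P₁V₁ ln(V₂/V₁) = (7928) ln(7.63/5.05) = 3272 J.
After step 1: P = 1039 kPa, V = 7.63 L, T = 356 K.
Step 2 (adiabatic): W = (P₁V₁ − P₂V₂)/(γ−1) = (7928 − 6407)/0.4 = 3805 J.
W_total = 3272 + 3805 = 7077 J.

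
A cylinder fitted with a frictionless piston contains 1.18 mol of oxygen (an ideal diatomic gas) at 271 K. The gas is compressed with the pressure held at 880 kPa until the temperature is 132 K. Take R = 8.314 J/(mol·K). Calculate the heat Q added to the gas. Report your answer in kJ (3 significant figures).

Q ≈ -4.77 kJ

Isobaric: W = nRΔT = (1.18)(8.314)(-139) = -1364 J.
ΔU = nCᵥΔT with Cᵥ = 5R/2: ΔU = (1.18)(20.79)(-139) = -3409 J.
Q = ΔU + W = -3409 − 1364 = -4773 J.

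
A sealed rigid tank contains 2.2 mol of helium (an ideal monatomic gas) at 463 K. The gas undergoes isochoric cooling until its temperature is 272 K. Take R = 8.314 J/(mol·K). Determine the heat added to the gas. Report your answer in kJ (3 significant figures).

Q ≈ -5.24 kJ

Constant volume ⇒ W = 0, so Q = ΔU = nCᵥΔT with Cᵥ = 3R/2 = 12.47 J/(mol·K).
ΔU = (2.2)(12.47)(272 − 463) = -5240 J.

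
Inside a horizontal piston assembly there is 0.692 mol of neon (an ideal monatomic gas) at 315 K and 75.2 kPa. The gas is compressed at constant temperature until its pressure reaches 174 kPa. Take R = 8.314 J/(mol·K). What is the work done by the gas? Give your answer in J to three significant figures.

W ≈ -1520 J

Isothermal process: W = nRT ln(V₂/V₁) = nRT ln(P₁/P₂).
W = (0.692)(8.314)(315) × ln(75.2/174)
  = 1812 × ln(0.4322) = 1812 × -0.8389
W_by_gas = -1520 J.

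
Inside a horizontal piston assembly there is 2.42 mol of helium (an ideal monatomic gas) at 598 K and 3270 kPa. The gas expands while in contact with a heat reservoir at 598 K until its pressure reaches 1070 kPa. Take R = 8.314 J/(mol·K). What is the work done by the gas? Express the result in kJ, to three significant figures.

W ≈ 13.4 kJ

Isothermal process: W = nRT ln(V₂/V₁) = nRT ln(P₁/P₂).
W = (2.42)(8.314)(598) × ln(3270/1070)
  = 12032 × ln(3.056) = 12032 × 1.117
W_by_gas = 13441 J.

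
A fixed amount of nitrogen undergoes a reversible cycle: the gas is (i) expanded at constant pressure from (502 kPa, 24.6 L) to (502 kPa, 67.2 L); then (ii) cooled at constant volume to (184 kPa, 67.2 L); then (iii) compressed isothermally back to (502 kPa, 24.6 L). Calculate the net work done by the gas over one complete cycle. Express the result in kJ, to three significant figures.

W_net ≈ 8.96 kJ

Leg (i): W = PΔV = (502)(67.2 − 24.6) = 21385 J.
Leg (ii): W = 0.
Leg (iii): W = PᵢVᵢ ln(V_f/Vᵢ) = (12365) ln(24.6/67.2) = -12426 J.
W_net = 21385 − 12426 = 8959 J.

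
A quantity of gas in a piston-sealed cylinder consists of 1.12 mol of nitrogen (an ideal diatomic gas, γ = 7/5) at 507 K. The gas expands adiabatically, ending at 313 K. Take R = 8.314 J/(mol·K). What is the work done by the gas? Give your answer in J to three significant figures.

Adiabatic ⇒ Q = 0, so W_by = −ΔU = nCᵥ(T₁ − T₂).
Cᵥ = 5R/2 = 20.79 J/(mol·K).
W = (1.12)(20.79)(507 − 313) = 4516 J.

W ≈ 4520 J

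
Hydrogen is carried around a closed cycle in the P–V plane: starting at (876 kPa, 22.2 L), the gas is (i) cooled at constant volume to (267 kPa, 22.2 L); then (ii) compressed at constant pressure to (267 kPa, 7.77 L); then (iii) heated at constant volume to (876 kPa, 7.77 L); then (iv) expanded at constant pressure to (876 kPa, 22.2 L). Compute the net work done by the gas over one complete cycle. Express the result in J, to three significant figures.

W_net ≈ 8790 J

Constant-volume legs do no work.
W(ii) = (267)(7.77 − 22.2) = -3853 J; W(iv) = (876)(22.2 − 7.77) = 12641 J.
W_net = -3853 + 12641 = 8788 J (the clockwise enclosed area).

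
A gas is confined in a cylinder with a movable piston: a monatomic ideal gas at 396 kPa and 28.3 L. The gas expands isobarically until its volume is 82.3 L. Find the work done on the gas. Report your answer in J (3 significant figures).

W ≈ -21400 J

Isobaric: W = P ΔV.
W = (396 kPa)(82.3 − 28.3 L) = (396)(54) = 21384 J.
Work on gas = −W_by = -21384 J.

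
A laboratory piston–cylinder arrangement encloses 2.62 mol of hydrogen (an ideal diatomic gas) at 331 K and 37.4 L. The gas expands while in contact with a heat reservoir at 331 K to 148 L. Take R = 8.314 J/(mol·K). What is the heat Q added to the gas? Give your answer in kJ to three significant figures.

Q ≈ 9.92 kJ

Isothermal ⇒ ΔU = 0, so Q = W = nRT ln(V₂/V₁).
Q = (2.62)(8.314)(331) ln(148/37.4) = 7210 × 1.376 = 9918 J.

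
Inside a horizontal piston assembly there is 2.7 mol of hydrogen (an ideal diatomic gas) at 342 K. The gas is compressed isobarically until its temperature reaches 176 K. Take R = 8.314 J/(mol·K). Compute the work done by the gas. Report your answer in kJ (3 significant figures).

Isobaric: W = P ΔV = nR ΔT.
W = (2.7)(8.314)(176 − 342) = -3726 J.

W ≈ -3.73 kJ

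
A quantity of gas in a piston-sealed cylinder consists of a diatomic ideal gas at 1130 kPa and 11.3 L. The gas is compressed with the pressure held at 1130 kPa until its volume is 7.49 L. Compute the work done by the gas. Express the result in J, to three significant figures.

Isobaric: W = P ΔV.
W = (1130 kPa)(7.49 − 11.3 L) = (1130)(-3.81) = -4305 J.

W ≈ -4310 J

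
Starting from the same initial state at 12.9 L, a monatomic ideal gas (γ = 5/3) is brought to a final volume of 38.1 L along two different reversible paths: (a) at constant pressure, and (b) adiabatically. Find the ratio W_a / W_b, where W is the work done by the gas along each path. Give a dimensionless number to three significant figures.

W_a / W_b ≈ 2.53

Path (a) isobaric: W = P₁(V₂ − V₁) → W_a/(P₁V₁) = 1.953.
Path (b) adiabatic: W = P₁V₁(1 − (V₁/V₂)^(γ−1))/(γ−1) → W_b/(P₁V₁) = 0.7713.
W_a / W_b = 1.953 / 0.7713 = 2.533.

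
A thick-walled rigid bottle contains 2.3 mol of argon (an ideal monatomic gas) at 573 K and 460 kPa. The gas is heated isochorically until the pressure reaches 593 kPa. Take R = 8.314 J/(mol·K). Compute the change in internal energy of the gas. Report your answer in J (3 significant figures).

ΔU ≈ 4750 J

Constant volume ⇒ W = 0, so Q = ΔU = nCᵥΔT with Cᵥ = 3R/2 = 12.47 J/(mol·K).
At constant V, T₂/T₁ = P₂/P₁ ⇒ ΔT = T₁(P₂/P₁ − 1) = 573·(593/460 − 1) = 165.7 K.
ΔU = (2.3)(12.47)(165.7) = 4752 J.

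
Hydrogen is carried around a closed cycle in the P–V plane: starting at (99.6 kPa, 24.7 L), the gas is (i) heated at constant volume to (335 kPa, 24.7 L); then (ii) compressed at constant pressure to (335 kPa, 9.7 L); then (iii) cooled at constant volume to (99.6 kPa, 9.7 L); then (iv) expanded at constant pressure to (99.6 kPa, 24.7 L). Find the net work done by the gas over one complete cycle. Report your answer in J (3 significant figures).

Constant-volume legs do no work.
W(ii) = (335)(9.7 − 24.7) = -5025 J; W(iv) = (99.6)(24.7 − 9.7) = 1494 J.
W_net = -5025 + 1494 = -3531 J (the counter-clockwise enclosed area).

W_net ≈ -3530 J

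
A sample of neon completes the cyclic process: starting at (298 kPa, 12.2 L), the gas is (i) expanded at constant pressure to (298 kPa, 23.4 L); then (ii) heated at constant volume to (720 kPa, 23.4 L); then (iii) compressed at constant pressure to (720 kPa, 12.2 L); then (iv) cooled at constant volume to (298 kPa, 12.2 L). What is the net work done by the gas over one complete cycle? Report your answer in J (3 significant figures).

Constant-volume legs do no work.
W(i) = (298)(23.4 − 12.2) = 3338 J; W(iii) = (720)(12.2 − 23.4) = -8064 J.
W_net = 3338 − 8064 = -4726 J (the counter-clockwise enclosed area).

W_net ≈ -4730 J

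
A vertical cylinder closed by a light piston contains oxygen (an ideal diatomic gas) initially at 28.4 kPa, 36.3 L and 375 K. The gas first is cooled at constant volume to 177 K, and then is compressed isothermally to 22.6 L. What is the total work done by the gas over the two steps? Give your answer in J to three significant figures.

W_total ≈ -231 J

Step 1 (isochoric): W = 0 (constant volume).
After step 1: P = 13.4 kPa (V unchanged).
Step 2 (isothermal): W = P₁V₁ ln(V₂/V₁) = (486.6) ln(22.6/36.3) = -230.6 J.
W_total = 0 − 230.6 = -230.6 J.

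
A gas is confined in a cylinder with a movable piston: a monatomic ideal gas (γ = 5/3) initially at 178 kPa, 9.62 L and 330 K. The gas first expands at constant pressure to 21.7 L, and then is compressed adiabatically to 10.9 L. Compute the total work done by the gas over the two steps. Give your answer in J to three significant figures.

Step 1 (isobaric): W = PΔV = (178 kPa)(21.7 − 9.62 L) = 2150 J.
After step 1: P = 178 kPa, V = 21.7 L, T = 744.4 K.
Step 2 (adiabatic): W = (P₁V₁ − P₂V₂)/(γ−1) = (3863 − 6113)/0.667 = -3375 J.
W_total = 2150 − 3375 = -1225 J.

W_total ≈ -1220 J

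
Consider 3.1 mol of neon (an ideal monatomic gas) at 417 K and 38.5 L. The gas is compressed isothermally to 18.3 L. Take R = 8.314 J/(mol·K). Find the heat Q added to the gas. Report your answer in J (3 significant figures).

Isothermal ⇒ ΔU = 0, so Q = W = nRT ln(V₂/V₁).
Q = (3.1)(8.314)(417) ln(18.3/38.5) = 10748 × -0.7438 = -7994 J.

Q ≈ -7990 J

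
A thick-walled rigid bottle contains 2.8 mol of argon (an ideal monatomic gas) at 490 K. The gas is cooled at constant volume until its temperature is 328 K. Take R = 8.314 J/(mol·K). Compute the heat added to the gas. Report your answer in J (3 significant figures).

Constant volume ⇒ W = 0, so Q = ΔU = nCᵥΔT with Cᵥ = 3R/2 = 12.47 J/(mol·K).
ΔU = (2.8)(12.47)(328 − 490) = -5657 J.

Q ≈ -5660 J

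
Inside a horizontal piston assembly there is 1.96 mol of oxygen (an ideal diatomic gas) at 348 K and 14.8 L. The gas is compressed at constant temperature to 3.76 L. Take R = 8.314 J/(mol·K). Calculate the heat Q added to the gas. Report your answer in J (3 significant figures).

Isothermal ⇒ ΔU = 0, so Q = W = nRT ln(V₂/V₁).
Q = (1.96)(8.314)(348) ln(3.76/14.8) = 5671 × -1.37 = -7770 J.

Q ≈ -7770 J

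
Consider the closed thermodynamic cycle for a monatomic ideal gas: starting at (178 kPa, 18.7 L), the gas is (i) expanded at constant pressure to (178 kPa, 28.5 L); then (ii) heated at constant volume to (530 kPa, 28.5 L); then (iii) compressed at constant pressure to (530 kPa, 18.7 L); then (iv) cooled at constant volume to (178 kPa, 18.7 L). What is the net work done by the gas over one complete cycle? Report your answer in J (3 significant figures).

W_net ≈ -3450 J

Constant-volume legs do no work.
W(i) = (178)(28.5 − 18.7) = 1744 J; W(iii) = (530)(18.7 − 28.5) = -5194 J.
W_net = 1744 − 5194 = -3450 J (the counter-clockwise enclosed area).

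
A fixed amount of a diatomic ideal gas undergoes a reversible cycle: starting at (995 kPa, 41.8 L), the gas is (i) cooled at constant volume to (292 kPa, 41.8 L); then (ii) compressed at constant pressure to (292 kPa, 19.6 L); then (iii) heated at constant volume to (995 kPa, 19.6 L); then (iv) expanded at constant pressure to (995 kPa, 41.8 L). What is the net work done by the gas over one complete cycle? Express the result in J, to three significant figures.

W_net ≈ 15600 J

Constant-volume legs do no work.
W(ii) = (292)(19.6 − 41.8) = -6482 J; W(iv) = (995)(41.8 − 19.6) = 22089 J.
W_net = -6482 + 22089 = 15607 J (the clockwise enclosed area).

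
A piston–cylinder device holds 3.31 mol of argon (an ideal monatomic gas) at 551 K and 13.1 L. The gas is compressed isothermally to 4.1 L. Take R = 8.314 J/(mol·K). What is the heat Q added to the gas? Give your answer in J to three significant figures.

Isothermal ⇒ ΔU = 0, so Q = W = nRT ln(V₂/V₁).
Q = (3.31)(8.314)(551) ln(4.1/13.1) = 15163 × -1.162 = -17614 J.

Q ≈ -17600 J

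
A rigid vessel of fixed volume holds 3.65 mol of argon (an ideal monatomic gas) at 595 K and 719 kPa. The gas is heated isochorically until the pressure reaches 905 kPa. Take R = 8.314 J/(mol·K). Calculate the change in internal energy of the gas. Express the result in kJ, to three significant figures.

Constant volume ⇒ W = 0, so Q = ΔU = nCᵥΔT with Cᵥ = 3R/2 = 12.47 J/(mol·K).
At constant V, T₂/T₁ = P₂/P₁ ⇒ ΔT = T₁(P₂/P₁ − 1) = 595·(905/719 − 1) = 153.9 K.
ΔU = (3.65)(12.47)(153.9) = 7006 J.

ΔU ≈ 7.01 kJ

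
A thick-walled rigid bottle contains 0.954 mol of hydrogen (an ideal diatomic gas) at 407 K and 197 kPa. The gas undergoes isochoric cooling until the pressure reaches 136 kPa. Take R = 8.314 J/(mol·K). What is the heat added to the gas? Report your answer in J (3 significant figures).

Q ≈ -2500 J

Constant volume ⇒ W = 0, so Q = ΔU = nCᵥΔT with Cᵥ = 5R/2 = 20.79 J/(mol·K).
At constant V, T₂/T₁ = P₂/P₁ ⇒ ΔT = T₁(P₂/P₁ − 1) = 407·(136/197 − 1) = -126 K.
ΔU = (0.954)(20.79)(-126) = -2499 J.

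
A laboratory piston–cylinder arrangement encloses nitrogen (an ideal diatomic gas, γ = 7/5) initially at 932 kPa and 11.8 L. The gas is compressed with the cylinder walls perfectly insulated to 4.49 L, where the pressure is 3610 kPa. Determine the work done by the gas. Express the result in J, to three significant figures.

Adiabatic: W = (P₁V₁ − P₂V₂)/(γ − 1) with γ = 7/5.
P₁V₁ = 10998 J, P₂V₂ = 16209 J.
W = (10998 − 16209) / 0.4 = -13028 J.

W ≈ -13000 J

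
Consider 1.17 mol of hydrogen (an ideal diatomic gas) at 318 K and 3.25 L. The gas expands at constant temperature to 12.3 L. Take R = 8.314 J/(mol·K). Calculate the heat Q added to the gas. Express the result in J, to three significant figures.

Q ≈ 4120 J

Isothermal ⇒ ΔU = 0, so Q = W = nRT ln(V₂/V₁).
Q = (1.17)(8.314)(318) ln(12.3/3.25) = 3093 × 1.331 = 4117 J.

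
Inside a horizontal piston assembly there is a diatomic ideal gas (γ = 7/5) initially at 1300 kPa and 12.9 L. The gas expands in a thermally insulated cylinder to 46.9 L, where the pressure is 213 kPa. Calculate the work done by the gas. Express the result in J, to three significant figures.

W ≈ 17000 J

Adiabatic: W = (P₁V₁ − P₂V₂)/(γ − 1) with γ = 7/5.
P₁V₁ = 16770 J, P₂V₂ = 9990 J.
W = (16770 − 9990) / 0.4 = 16951 J.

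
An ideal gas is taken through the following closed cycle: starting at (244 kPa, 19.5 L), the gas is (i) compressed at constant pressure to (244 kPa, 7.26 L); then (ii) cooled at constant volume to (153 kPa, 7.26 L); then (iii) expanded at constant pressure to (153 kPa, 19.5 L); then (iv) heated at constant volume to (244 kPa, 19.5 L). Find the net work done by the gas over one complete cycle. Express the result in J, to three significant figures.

Constant-volume legs do no work.
W(i) = (244)(7.26 − 19.5) = -2987 J; W(iii) = (153)(19.5 − 7.26) = 1873 J.
W_net = -2987 + 1873 = -1114 J (the counter-clockwise enclosed area).

W_net ≈ -1110 J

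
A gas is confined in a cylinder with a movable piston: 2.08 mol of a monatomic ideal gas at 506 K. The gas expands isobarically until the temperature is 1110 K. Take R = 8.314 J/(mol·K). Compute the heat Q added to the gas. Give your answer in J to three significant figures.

Isobaric: W = nRΔT = (2.08)(8.314)(604) = 10445 J.
ΔU = nCᵥΔT with Cᵥ = 3R/2: ΔU = (2.08)(12.47)(604) = 15668 J.
Q = ΔU + W = 15668 + 10445 = 26113 J.

Q ≈ 26100 J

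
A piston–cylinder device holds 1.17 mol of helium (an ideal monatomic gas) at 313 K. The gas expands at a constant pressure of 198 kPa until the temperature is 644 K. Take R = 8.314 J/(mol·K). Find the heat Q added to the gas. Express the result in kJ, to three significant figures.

Q ≈ 8.05 kJ

Isobaric: W = nRΔT = (1.17)(8.314)(331) = 3220 J.
ΔU = nCᵥΔT with Cᵥ = 3R/2: ΔU = (1.17)(12.47)(331) = 4830 J.
Q = ΔU + W = 4830 + 3220 = 8049 J.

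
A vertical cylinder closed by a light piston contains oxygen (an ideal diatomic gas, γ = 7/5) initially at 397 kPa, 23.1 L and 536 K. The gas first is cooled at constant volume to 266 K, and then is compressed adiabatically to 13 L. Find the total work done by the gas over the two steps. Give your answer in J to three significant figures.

Step 1 (isochoric): W = 0 (constant volume).
After step 1: P = 197 kPa (V unchanged).
Step 2 (adiabatic): W = (P₁V₁ − P₂V₂)/(γ−1) = (4551 − 5728)/0.4 = -2942 J.
W_total = 0 − 2942 = -2942 J.

W_total ≈ -2940 J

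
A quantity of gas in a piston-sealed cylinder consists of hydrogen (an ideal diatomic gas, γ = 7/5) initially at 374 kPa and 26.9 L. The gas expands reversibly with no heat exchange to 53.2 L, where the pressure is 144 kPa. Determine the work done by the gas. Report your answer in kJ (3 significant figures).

Adiabatic: W = (P₁V₁ − P₂V₂)/(γ − 1) with γ = 7/5.
P₁V₁ = 10061 J, P₂V₂ = 7661 J.
W = (10061 − 7661) / 0.4 = 6000 J.

W ≈ 6.00 kJ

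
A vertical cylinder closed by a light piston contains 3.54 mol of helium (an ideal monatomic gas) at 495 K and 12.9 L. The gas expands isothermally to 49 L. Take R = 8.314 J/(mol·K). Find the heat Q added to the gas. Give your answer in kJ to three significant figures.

Q ≈ 19.4 kJ

Isothermal ⇒ ΔU = 0, so Q = W = nRT ln(V₂/V₁).
Q = (3.54)(8.314)(495) ln(49/12.9) = 14569 × 1.335 = 19443 J.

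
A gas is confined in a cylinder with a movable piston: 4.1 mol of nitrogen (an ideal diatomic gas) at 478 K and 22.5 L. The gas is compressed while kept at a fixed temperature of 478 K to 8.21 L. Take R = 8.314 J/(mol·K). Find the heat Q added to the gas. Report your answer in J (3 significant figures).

Isothermal ⇒ ΔU = 0, so Q = W = nRT ln(V₂/V₁).
Q = (4.1)(8.314)(478) ln(8.21/22.5) = 16294 × -1.008 = -16427 J.

Q ≈ -16400 J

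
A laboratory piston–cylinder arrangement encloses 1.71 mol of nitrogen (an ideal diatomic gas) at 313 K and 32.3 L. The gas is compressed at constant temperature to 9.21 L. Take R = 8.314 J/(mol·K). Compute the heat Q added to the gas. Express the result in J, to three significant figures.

Isothermal ⇒ ΔU = 0, so Q = W = nRT ln(V₂/V₁).
Q = (1.71)(8.314)(313) ln(9.21/32.3) = 4450 × -1.255 = -5584 J.

Q ≈ -5580 J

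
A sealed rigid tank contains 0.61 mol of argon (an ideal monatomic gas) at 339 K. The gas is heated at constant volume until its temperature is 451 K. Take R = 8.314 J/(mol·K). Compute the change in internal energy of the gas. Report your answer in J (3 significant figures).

ΔU ≈ 852 J

Constant volume ⇒ W = 0, so Q = ΔU = nCᵥΔT with Cᵥ = 3R/2 = 12.47 J/(mol·K).
ΔU = (0.61)(12.47)(451 − 339) = 852 J.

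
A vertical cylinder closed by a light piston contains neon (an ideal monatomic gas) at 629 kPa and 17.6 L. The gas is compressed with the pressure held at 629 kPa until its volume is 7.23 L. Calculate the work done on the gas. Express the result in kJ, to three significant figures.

Isobaric: W = P ΔV.
W = (629 kPa)(7.23 − 17.6 L) = (629)(-10.37) = -6523 J.
Work on gas = −W_by = 6523 J.

W ≈ 6.52 kJ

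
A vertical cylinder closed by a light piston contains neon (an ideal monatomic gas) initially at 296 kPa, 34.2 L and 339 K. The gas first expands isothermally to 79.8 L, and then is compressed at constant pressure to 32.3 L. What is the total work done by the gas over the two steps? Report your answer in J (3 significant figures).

Step 1 (isothermal): W = P₁V₁ ln(V₂/V₁) = (10123) ln(79.8/34.2) = 8577 J.
After step 1: P = 126.9 kPa, V = 79.8 L, T = 339 K.
Step 2 (isobaric): W = PΔV = (126.9 kPa)(32.3 − 79.8 L) = -6026 J.
W_total = 8577 − 6026 = 2552 J.

W_total ≈ 2550 J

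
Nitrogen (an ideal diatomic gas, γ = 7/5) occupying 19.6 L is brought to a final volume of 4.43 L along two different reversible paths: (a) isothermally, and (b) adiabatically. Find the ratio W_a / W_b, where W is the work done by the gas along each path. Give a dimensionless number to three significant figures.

Path (a) isothermal: W = P₁V₁ ln(V₂/V₁) → W_a/(P₁V₁) = -1.487.
Path (b) adiabatic: W = P₁V₁(1 − (V₁/V₂)^(γ−1))/(γ−1) → W_b/(P₁V₁) = -2.032.
W_a / W_b = -1.487 / -2.032 = 0.7319.

W_a / W_b ≈ 0.732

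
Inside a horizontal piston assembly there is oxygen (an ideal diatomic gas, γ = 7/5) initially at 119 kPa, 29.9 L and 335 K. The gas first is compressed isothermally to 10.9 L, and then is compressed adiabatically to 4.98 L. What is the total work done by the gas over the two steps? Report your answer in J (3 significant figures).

Step 1 (isothermal): W = P₁V₁ ln(V₂/V₁) = (3558) ln(10.9/29.9) = -3590 J.
After step 1: P = 326.4 kPa, V = 10.9 L, T = 335 K.
Step 2 (adiabatic): W = (P₁V₁ − P₂V₂)/(γ−1) = (3558 − 4867)/0.4 = -3273 J.
W_total = -3590 − 3273 = -6864 J.

W_total ≈ -6860 J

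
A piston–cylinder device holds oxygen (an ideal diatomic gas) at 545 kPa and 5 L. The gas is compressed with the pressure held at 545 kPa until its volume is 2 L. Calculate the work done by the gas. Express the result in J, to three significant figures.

Isobaric: W = P ΔV.
W = (545 kPa)(2 − 5 L) = (545)(-3) = -1635 J.

W ≈ -1640 J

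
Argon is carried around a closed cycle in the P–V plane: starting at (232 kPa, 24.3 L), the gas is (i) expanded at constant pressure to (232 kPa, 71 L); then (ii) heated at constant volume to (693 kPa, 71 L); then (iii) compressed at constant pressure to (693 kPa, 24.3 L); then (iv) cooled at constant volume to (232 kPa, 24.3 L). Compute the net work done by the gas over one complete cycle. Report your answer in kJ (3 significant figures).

Constant-volume legs do no work.
W(i) = (232)(71 − 24.3) = 10834 J; W(iii) = (693)(24.3 − 71) = -32363 J.
W_net = 10834 − 32363 = -21529 J (the counter-clockwise enclosed area).

W_net ≈ -21.5 kJ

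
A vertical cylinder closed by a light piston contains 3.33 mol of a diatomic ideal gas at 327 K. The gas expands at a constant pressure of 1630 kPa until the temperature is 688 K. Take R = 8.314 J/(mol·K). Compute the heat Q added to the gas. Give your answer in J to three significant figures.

Isobaric: W = nRΔT = (3.33)(8.314)(361) = 9995 J.
ΔU = nCᵥΔT with Cᵥ = 5R/2: ΔU = (3.33)(20.79)(361) = 24986 J.
Q = ΔU + W = 24986 + 9995 = 34981 J.

Q ≈ 35000 J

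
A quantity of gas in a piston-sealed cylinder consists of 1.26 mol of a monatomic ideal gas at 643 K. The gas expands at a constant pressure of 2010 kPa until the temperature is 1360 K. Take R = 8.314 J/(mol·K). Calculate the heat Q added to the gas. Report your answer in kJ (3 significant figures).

Isobaric: W = nRΔT = (1.26)(8.314)(717) = 7511 J.
ΔU = nCᵥΔT with Cᵥ = 3R/2: ΔU = (1.26)(12.47)(717) = 11267 J.
Q = ΔU + W = 11267 + 7511 = 18778 J.

Q ≈ 18.8 kJ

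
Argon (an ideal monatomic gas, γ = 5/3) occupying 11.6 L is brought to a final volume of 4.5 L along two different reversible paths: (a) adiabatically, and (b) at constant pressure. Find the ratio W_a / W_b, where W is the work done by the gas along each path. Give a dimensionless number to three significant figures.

W_a / W_b ≈ 2.16

Path (a) adiabatic: W = P₁V₁(1 − (V₁/V₂)^(γ−1))/(γ−1) → W_a/(P₁V₁) = -1.32.
Path (b) isobaric: W = P₁(V₂ − V₁) → W_b/(P₁V₁) = -0.6121.
W_a / W_b = -1.32 / -0.6121 = 2.157.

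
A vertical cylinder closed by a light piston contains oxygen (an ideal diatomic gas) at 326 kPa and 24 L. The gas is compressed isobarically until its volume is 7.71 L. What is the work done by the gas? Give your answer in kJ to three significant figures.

W ≈ -5.31 kJ

Isobaric: W = P ΔV.
W = (326 kPa)(7.71 − 24 L) = (326)(-16.29) = -5311 J.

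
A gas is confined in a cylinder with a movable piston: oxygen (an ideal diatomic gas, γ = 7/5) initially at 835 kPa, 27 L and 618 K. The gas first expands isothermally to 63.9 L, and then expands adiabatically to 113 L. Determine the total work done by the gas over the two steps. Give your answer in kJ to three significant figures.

W_total ≈ 30.9 kJ

Step 1 (isothermal): W = P₁V₁ ln(V₂/V₁) = (22545) ln(63.9/27) = 19422 J.
After step 1: P = 352.8 kPa, V = 63.9 L, T = 618 K.
Step 2 (adiabatic): W = (P₁V₁ − P₂V₂)/(γ−1) = (22545 − 17948)/0.4 = 11492 J.
W_total = 19422 + 11492 = 30914 J.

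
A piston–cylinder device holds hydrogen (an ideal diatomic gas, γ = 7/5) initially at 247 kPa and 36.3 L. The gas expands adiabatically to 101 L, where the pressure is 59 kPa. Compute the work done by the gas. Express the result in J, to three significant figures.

W ≈ 7520 J

Adiabatic: W = (P₁V₁ − P₂V₂)/(γ − 1) with γ = 7/5.
P₁V₁ = 8966 J, P₂V₂ = 5959 J.
W = (8966 − 5959) / 0.4 = 7518 J.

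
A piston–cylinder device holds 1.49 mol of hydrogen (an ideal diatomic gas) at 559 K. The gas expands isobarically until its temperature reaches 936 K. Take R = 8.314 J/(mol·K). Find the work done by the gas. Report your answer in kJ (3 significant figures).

W ≈ 4.67 kJ

Isobaric: W = P ΔV = nR ΔT.
W = (1.49)(8.314)(936 − 559) = 4670 J.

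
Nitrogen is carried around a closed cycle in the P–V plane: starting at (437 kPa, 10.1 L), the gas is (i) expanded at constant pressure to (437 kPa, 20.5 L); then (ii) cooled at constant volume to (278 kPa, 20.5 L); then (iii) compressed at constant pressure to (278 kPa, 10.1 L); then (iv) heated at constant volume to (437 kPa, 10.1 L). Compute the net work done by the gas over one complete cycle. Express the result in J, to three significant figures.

Constant-volume legs do no work.
W(i) = (437)(20.5 − 10.1) = 4545 J; W(iii) = (278)(10.1 − 20.5) = -2891 J.
W_net = 4545 − 2891 = 1654 J (the clockwise enclosed area).

W_net ≈ 1650 J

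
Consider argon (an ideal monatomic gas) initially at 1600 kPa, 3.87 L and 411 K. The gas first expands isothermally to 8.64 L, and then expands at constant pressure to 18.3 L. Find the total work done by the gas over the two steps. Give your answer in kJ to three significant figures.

W_total ≈ 11.9 kJ

Step 1 (isothermal): W = P₁V₁ ln(V₂/V₁) = (6192) ln(8.64/3.87) = 4973 J.
After step 1: P = 716.7 kPa, V = 8.64 L, T = 411 K.
Step 2 (isobaric): W = PΔV = (716.7 kPa)(18.3 − 8.64 L) = 6923 J.
W_total = 4973 + 6923 = 11896 J.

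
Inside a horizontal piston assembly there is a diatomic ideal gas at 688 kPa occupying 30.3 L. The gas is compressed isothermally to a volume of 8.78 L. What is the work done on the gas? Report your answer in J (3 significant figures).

W ≈ 25800 J

Isothermal: W = nRT ln(V₂/V₁) = P₁V₁ ln(V₂/V₁).
P₁V₁ = (688 kPa)(30.3 L) = 20846 J.
W = 20846 × ln(8.78/30.3) = 20846 × -1.239
W_by_gas = -25822 J; work on gas = −W_by = 25822 J.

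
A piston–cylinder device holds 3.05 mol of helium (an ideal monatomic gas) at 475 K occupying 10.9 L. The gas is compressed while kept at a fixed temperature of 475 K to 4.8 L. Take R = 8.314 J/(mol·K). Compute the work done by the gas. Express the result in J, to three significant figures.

Isothermal: W = nRT ln(V₂/V₁).
W = (3.05)(8.314)(475) × ln(4.8/10.9)
  = 12045 × -0.8201
W_by_gas = -9879 J.

W ≈ -9880 J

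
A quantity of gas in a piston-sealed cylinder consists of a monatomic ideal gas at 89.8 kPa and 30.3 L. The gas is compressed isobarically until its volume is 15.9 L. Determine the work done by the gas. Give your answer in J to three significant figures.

Isobaric: W = P ΔV.
W = (89.8 kPa)(15.9 − 30.3 L) = (89.8)(-14.4) = -1293 J.

W ≈ -1290 J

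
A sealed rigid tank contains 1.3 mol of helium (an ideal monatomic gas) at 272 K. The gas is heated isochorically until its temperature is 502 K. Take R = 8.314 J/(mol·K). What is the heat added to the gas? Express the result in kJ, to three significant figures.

Q ≈ 3.73 kJ

Constant volume ⇒ W = 0, so Q = ΔU = nCᵥΔT with Cᵥ = 3R/2 = 12.47 J/(mol·K).
ΔU = (1.3)(12.47)(502 − 272) = 3729 J.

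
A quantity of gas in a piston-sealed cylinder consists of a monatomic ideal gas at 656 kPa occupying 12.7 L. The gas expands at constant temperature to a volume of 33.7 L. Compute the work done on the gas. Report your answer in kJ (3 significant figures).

W ≈ -8.13 kJ

Isothermal: W = nRT ln(V₂/V₁) = P₁V₁ ln(V₂/V₁).
P₁V₁ = (656 kPa)(12.7 L) = 8331 J.
W = 8331 × ln(33.7/12.7) = 8331 × 0.9759
W_by_gas = 8130 J; work on gas = −W_by = -8130 J.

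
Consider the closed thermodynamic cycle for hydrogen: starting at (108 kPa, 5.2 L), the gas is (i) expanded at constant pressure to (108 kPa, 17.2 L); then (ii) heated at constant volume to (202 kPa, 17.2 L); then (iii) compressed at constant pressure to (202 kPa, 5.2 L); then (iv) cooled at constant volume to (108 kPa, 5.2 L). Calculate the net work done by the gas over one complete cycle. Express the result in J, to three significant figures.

Constant-volume legs do no work.
W(i) = (108)(17.2 − 5.2) = 1296 J; W(iii) = (202)(5.2 − 17.2) = -2424 J.
W_net = 1296 − 2424 = -1128 J (the counter-clockwise enclosed area).

W_net ≈ -1130 J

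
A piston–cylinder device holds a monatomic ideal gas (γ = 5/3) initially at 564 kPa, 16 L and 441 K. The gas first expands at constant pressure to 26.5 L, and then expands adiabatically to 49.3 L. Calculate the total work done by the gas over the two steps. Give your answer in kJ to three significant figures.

W_total ≈ 13.5 kJ

Step 1 (isobaric): W = PΔV = (564 kPa)(26.5 − 16 L) = 5922 J.
After step 1: P = 564 kPa, V = 26.5 L, T = 730.4 K.
Step 2 (adiabatic): W = (P₁V₁ − P₂V₂)/(γ−1) = (14946 − 9881)/0.667 = 7598 J.
W_total = 5922 + 7598 = 13520 J.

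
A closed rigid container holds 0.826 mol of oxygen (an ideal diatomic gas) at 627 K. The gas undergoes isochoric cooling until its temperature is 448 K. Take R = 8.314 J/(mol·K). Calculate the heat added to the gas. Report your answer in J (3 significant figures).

Constant volume ⇒ W = 0, so Q = ΔU = nCᵥΔT with Cᵥ = 5R/2 = 20.79 J/(mol·K).
ΔU = (0.826)(20.79)(448 − 627) = -3073 J.

Q ≈ -3070 J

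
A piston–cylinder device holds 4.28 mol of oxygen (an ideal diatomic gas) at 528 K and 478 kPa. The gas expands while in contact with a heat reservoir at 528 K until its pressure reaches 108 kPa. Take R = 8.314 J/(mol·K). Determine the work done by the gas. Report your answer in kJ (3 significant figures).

W ≈ 27.9 kJ

Isothermal process: W = nRT ln(V₂/V₁) = nRT ln(P₁/P₂).
W = (4.28)(8.314)(528) × ln(478/108)
  = 18788 × ln(4.426) = 18788 × 1.487
W_by_gas = 27947 J.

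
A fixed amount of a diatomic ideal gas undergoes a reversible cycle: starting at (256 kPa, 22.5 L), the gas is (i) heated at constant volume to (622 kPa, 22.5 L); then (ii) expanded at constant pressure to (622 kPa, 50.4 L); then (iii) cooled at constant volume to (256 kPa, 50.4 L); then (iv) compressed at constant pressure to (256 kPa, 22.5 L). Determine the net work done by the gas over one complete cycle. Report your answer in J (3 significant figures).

Constant-volume legs do no work.
W(ii) = (622)(50.4 − 22.5) = 17354 J; W(iv) = (256)(22.5 − 50.4) = -7142 J.
W_net = 17354 − 7142 = 10211 J (the clockwise enclosed area).

W_net ≈ 10200 J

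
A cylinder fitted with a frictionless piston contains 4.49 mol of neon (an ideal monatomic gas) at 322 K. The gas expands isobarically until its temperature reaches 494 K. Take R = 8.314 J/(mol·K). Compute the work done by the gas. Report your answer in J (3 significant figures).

Isobaric: W = P ΔV = nR ΔT.
W = (4.49)(8.314)(494 − 322) = 6421 J.

W ≈ 6420 J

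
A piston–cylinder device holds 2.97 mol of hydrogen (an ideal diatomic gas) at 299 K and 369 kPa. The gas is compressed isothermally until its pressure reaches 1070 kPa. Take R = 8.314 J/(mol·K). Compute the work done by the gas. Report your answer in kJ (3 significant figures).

Isothermal process: W = nRT ln(V₂/V₁) = nRT ln(P₁/P₂).
W = (2.97)(8.314)(299) × ln(369/1070)
  = 7383 × ln(0.3449) = 7383 × -1.065
W_by_gas = -7860 J.

W ≈ -7.86 kJ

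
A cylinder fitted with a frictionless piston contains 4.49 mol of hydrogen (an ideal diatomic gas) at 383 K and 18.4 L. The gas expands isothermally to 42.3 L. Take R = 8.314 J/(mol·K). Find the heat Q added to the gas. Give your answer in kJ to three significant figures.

Isothermal ⇒ ΔU = 0, so Q = W = nRT ln(V₂/V₁).
Q = (4.49)(8.314)(383) ln(42.3/18.4) = 14297 × 0.8324 = 11902 J.

Q ≈ 11.9 kJ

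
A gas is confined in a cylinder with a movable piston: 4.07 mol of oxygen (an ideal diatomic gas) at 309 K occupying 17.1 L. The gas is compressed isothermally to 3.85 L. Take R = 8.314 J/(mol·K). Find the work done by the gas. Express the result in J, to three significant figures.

Isothermal: W = nRT ln(V₂/V₁).
W = (4.07)(8.314)(309) × ln(3.85/17.1)
  = 10456 × -1.491
W_by_gas = -15590 J.

W ≈ -15600 J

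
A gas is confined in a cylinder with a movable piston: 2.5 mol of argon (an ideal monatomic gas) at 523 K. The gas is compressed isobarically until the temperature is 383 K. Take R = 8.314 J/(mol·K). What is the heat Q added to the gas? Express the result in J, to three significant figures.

Q ≈ -7270 J

Isobaric: W = nRΔT = (2.5)(8.314)(-140) = -2910 J.
ΔU = nCᵥΔT with Cᵥ = 3R/2: ΔU = (2.5)(12.47)(-140) = -4365 J.
Q = ΔU + W = -4365 − 2910 = -7275 J.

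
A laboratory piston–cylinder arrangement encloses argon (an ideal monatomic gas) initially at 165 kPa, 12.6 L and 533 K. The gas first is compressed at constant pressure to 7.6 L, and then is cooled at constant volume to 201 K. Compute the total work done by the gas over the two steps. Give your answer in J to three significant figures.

W_total ≈ -825 J

Step 1 (isobaric): W = PΔV = (165 kPa)(7.6 − 12.6 L) = -825 J.
Step 2 (isochoric): W = 0 (constant volume).
W_total = -825 + 0 = -825 J.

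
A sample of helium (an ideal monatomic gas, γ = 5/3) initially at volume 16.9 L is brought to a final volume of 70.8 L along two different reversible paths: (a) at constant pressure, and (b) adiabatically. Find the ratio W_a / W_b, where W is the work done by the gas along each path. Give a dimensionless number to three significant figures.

W_a / W_b ≈ 3.46

Path (a) isobaric: W = P₁(V₂ − V₁) → W_a/(P₁V₁) = 3.189.
Path (b) adiabatic: W = P₁V₁(1 − (V₁/V₂)^(γ−1))/(γ−1) → W_b/(P₁V₁) = 0.9228.
W_a / W_b = 3.189 / 0.9228 = 3.456.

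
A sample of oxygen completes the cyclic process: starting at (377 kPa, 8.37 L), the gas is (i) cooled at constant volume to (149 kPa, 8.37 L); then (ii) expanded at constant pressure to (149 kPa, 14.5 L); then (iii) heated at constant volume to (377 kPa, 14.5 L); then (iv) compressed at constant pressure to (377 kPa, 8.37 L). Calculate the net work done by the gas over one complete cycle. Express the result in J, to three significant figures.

Constant-volume legs do no work.
W(ii) = (149)(14.5 − 8.37) = 913.4 J; W(iv) = (377)(8.37 − 14.5) = -2311 J.
W_net = 913.4 − 2311 = -1398 J (the counter-clockwise enclosed area).

W_net ≈ -1400 J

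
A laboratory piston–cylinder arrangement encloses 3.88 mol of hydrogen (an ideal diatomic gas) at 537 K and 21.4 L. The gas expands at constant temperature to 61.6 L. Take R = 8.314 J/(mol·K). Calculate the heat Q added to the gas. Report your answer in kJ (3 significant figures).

Isothermal ⇒ ΔU = 0, so Q = W = nRT ln(V₂/V₁).
Q = (3.88)(8.314)(537) ln(61.6/21.4) = 17323 × 1.057 = 18315 J.

Q ≈ 18.3 kJ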